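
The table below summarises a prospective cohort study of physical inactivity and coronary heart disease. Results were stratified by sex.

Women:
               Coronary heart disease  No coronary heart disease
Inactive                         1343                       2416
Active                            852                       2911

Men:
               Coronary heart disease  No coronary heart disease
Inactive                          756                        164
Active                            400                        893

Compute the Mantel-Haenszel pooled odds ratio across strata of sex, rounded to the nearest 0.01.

2.72

OR_MH = Σ(aᵢdᵢ/nᵢ) / Σ(bᵢcᵢ/nᵢ), where nᵢ is the stratum total.
Stratum 1 (Women): n = 7522; a·d/n = 1343·2911/7522 = 519.7385; b·c/n = 2416·852/7522 = 273.6549
Stratum 2 (Men): n = 2213; a·d/n = 756·893/2213 = 305.0646; b·c/n = 164·400/2213 = 29.6430
OR_MH = (519.7385 + 305.0646) / (273.6549 + 29.6430) = 824.8031 / 303.2979 = 2.71945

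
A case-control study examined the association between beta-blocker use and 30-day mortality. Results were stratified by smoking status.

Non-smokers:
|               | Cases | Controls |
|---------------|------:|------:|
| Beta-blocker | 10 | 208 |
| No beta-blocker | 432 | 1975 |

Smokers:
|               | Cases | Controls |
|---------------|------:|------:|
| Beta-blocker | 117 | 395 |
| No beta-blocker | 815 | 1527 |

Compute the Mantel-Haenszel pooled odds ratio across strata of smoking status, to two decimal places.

0.48

OR_MH = Σ(aᵢdᵢ/nᵢ) / Σ(bᵢcᵢ/nᵢ), where nᵢ is the stratum total.
Stratum 1 (Non-smokers): n = 2625; a·d/n = 10·1975/2625 = 7.5238; b·c/n = 208·432/2625 = 34.2309
Stratum 2 (Smokers): n = 2854; a·d/n = 117·1527/2854 = 62.5995; b·c/n = 395·815/2854 = 112.7978
OR_MH = (7.5238 + 62.5995) / (34.2309 + 112.7978) = 70.1233 / 147.0287 = 0.47694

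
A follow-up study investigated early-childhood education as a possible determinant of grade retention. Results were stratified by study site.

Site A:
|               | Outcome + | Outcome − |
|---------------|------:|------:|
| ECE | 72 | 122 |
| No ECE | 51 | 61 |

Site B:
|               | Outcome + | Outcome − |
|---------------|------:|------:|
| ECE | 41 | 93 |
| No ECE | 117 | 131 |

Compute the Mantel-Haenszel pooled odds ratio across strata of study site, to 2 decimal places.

OR_MH = Σ(aᵢdᵢ/nᵢ) / Σ(bᵢcᵢ/nᵢ), where nᵢ is the stratum total.
Stratum 1 (Site A): n = 306; a·d/n = 72·61/306 = 14.3529; b·c/n = 122·51/306 = 20.3333
Stratum 2 (Site B): n = 382; a·d/n = 41·131/382 = 14.0602; b·c/n = 93·117/382 = 28.4843
OR_MH = (14.3529 + 14.0602) / (20.3333 + 28.4843) = 28.4132 / 48.8176 = 0.58203

0.58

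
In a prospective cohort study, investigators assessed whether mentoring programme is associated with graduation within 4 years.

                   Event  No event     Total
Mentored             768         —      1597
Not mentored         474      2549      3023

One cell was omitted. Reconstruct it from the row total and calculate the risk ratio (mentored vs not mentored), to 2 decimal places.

The missing cell is in the exposed row: 1597 − 768 = 829.
So a = 768, b = 829, c = 474, d = 2549.
RR = [a/(a+b)] / [c/(c+d)] = (768/1597) / (474/3023) = 0.48090/0.15680 = 3.06702

3.07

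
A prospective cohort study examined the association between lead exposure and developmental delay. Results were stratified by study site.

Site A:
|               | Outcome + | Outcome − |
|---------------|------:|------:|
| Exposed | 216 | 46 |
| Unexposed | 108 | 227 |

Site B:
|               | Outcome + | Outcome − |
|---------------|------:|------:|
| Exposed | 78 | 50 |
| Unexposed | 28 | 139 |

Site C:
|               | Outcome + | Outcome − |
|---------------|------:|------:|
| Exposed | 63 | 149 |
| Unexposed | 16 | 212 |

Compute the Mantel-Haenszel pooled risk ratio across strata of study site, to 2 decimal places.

2.94

RR_MH = Σ(aᵢ·n₀ᵢ/nᵢ) / Σ(cᵢ·n₁ᵢ/nᵢ), with n₁ᵢ = aᵢ+bᵢ (exposed), n₀ᵢ = cᵢ+dᵢ (unexposed), nᵢ = n₁ᵢ+n₀ᵢ.
Stratum 1 (Site A): n₁ = 262, n₀ = 335, n = 597; a·n₀/n = 216·335/597 = 121.2060; c·n₁/n = 108·262/597 = 47.3970
Stratum 2 (Site B): n₁ = 128, n₀ = 167, n = 295; a·n₀/n = 78·167/295 = 44.1559; c·n₁/n = 28·128/295 = 12.1492
Stratum 3 (Site C): n₁ = 212, n₀ = 228, n = 440; a·n₀/n = 63·228/440 = 32.6455; c·n₁/n = 16·212/440 = 7.7091
RR_MH = (121.2060 + 44.1559 + 32.6455) / (47.3970 + 12.1492 + 7.7091) = 198.0074 / 67.2552 = 2.94412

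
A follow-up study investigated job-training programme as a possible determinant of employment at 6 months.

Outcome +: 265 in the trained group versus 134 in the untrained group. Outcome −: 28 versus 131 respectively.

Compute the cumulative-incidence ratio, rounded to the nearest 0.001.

1.789

From the description: a = 265, b = 28, c = 134, d = 131.
Risk in exposed = 265/293 = 0.90444; risk in unexposed = 134/265 = 0.50566.
RR = 0.90444 / 0.50566 = 1.78863
The risk among the exposed is 1.79 times that among the unexposed.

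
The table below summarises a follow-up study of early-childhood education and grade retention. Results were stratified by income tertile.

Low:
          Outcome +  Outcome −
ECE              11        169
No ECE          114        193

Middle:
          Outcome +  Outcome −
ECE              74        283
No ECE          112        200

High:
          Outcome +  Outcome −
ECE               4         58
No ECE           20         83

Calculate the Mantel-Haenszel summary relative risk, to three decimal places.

RR_MH = Σ(aᵢ·n₀ᵢ/nᵢ) / Σ(cᵢ·n₁ᵢ/nᵢ), with n₁ᵢ = aᵢ+bᵢ (exposed), n₀ᵢ = cᵢ+dᵢ (unexposed), nᵢ = n₁ᵢ+n₀ᵢ.
Stratum 1 (Low): n₁ = 180, n₀ = 307, n = 487; a·n₀/n = 11·307/487 = 6.9343; c·n₁/n = 114·180/487 = 42.1355
Stratum 2 (Middle): n₁ = 357, n₀ = 312, n = 669; a·n₀/n = 74·312/669 = 34.5112; c·n₁/n = 112·357/669 = 59.7668
Stratum 3 (High): n₁ = 62, n₀ = 103, n = 165; a·n₀/n = 4·103/165 = 2.4970; c·n₁/n = 20·62/165 = 7.5152
RR_MH = (6.9343 + 34.5112 + 2.4970) / (42.1355 + 59.7668 + 7.5152) = 43.9425 / 109.4175 = 0.40160

0.402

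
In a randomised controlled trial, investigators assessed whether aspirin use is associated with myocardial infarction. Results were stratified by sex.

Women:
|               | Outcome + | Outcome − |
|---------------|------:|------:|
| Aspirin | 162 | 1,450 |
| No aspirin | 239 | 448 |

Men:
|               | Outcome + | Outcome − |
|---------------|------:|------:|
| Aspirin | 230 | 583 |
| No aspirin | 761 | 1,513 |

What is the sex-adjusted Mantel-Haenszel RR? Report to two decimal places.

0.59

RR_MH = Σ(aᵢ·n₀ᵢ/nᵢ) / Σ(cᵢ·n₁ᵢ/nᵢ), with n₁ᵢ = aᵢ+bᵢ (exposed), n₀ᵢ = cᵢ+dᵢ (unexposed), nᵢ = n₁ᵢ+n₀ᵢ.
Stratum 1 (Women): n₁ = 1612, n₀ = 687, n = 2299; a·n₀/n = 162·687/2299 = 48.4097; c·n₁/n = 239·1612/2299 = 167.5807
Stratum 2 (Men): n₁ = 813, n₀ = 2274, n = 3087; a·n₀/n = 230·2274/3087 = 169.4266; c·n₁/n = 761·813/3087 = 200.4189
RR_MH = (48.4097 + 169.4266) / (167.5807 + 200.4189) = 217.8364 / 367.9995 = 0.59195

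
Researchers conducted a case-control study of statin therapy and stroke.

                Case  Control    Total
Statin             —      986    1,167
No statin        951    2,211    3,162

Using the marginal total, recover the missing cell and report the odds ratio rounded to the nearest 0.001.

The missing cell is in the exposed row: 1167 − 986 = 181.
So a = 181, b = 986, c = 951, d = 2211.
OR = (a·d)/(b·c) = (181 × 2211) / (986 × 951) = 400191 / 937686 = 0.42679

0.427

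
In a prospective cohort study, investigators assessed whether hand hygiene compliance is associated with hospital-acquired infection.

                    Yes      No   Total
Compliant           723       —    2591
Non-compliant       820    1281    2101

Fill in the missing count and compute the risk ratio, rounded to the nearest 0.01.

0.71

The missing cell is in the exposed row: 2591 − 723 = 1868.
So a = 723, b = 1868, c = 820, d = 1281.
RR = [a/(a+b)] / [c/(c+d)] = (723/2591) / (820/2101) = 0.27904/0.39029 = 0.71496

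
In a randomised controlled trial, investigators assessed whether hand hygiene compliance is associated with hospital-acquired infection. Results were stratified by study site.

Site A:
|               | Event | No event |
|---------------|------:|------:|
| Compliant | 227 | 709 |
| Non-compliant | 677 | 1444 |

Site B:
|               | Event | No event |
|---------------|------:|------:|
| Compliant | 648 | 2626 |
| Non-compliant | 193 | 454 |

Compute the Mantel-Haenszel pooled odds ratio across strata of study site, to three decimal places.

0.637

OR_MH = Σ(aᵢdᵢ/nᵢ) / Σ(bᵢcᵢ/nᵢ), where nᵢ is the stratum total.
Stratum 1 (Site A): n = 3057; a·d/n = 227·1444/3057 = 107.2254; b·c/n = 709·677/3057 = 157.0144
Stratum 2 (Site B): n = 3921; a·d/n = 648·454/3921 = 75.0298; b·c/n = 2626·193/3921 = 129.2573
OR_MH = (107.2254 + 75.0298) / (157.0144 + 129.2573) = 182.2552 / 286.2717 = 0.63665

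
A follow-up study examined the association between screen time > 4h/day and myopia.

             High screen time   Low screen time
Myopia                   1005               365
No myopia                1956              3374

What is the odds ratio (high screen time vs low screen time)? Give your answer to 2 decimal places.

Reading the table with exposure as columns: a = 1005 (High screen time, case), b = 1956 (High screen time, non-case), c = 365 (Low screen time, case), d = 3374.
OR = (a·d)/(b·c) = (1005 × 3374) / (1956 × 365) = 3390870 / 713940 = 4.74952
The odds of myopia are about 4.75 times as high in the high screen time group.

4.75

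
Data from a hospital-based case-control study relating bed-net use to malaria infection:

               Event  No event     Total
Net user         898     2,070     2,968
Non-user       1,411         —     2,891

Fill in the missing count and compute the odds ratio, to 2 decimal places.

The missing cell is in the unexposed row: 2891 − 1411 = 1480.
So a = 898, b = 2070, c = 1411, d = 1480.
OR = (a·d)/(b·c) = (898 × 1480) / (2070 × 1411) = 1329040 / 2920770 = 0.45503

0.46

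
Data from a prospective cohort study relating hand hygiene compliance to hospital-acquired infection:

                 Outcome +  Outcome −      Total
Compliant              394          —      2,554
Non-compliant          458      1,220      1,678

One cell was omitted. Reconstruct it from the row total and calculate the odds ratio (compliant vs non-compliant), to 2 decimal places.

The missing cell is in the exposed row: 2554 − 394 = 2160.
So a = 394, b = 2160, c = 458, d = 1220.
OR = (a·d)/(b·c) = (394 × 1220) / (2160 × 458) = 480680 / 989280 = 0.48589

0.49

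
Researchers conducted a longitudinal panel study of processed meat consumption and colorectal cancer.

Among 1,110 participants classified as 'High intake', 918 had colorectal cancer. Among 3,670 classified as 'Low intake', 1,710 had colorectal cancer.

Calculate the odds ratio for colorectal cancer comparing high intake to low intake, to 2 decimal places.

5.48

From the description: a = 918, b = 192, c = 1710, d = 1960.
OR = (a·d)/(b·c) = (918 × 1960) / (192 × 1710) = 1799280 / 328320 = 5.48026
The odds of colorectal cancer are about 5.48 times as high in the high intake group.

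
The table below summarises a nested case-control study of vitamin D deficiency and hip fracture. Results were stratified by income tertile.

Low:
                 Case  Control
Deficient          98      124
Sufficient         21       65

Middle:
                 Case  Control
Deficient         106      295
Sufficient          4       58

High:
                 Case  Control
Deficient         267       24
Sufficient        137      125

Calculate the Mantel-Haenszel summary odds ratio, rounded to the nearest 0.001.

5.565

OR_MH = Σ(aᵢdᵢ/nᵢ) / Σ(bᵢcᵢ/nᵢ), where nᵢ is the stratum total.
Stratum 1 (Low): n = 308; a·d/n = 98·65/308 = 20.6818; b·c/n = 124·21/308 = 8.4545
Stratum 2 (Middle): n = 463; a·d/n = 106·58/463 = 13.2786; b·c/n = 295·4/463 = 2.5486
Stratum 3 (High): n = 553; a·d/n = 267·125/553 = 60.3526; b·c/n = 24·137/553 = 5.9458
OR_MH = (20.6818 + 13.2786 + 60.3526) / (8.4545 + 2.5486 + 5.9458) = 94.3131 / 16.9489 = 5.56456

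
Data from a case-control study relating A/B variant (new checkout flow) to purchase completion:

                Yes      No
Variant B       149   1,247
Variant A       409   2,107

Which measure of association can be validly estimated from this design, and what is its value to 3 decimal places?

Cells: a = 149, b = 1247, c = 409, d = 2107.
This is a case-control study: participants were sampled on outcome status, so risks in the source population cannot be estimated directly — relative risk is not valid here. The odds ratio is the appropriate measure.
OR = (a·d)/(b·c) = (149 × 2107) / (1247 × 409) = 313943 / 510023 = 0.61555

0.616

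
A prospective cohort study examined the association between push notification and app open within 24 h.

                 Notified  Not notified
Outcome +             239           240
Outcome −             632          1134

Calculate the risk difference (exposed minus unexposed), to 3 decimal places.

0.100

Reading the table with exposure as columns: a = 239 (Notified, case), b = 632 (Notified, non-case), c = 240 (Not notified, case), d = 1134.
Risk in exposed = 239/871 = 0.274397; risk in unexposed = 240/1374 = 0.174672.
Risk difference = 0.274397 − 0.174672 = 0.099725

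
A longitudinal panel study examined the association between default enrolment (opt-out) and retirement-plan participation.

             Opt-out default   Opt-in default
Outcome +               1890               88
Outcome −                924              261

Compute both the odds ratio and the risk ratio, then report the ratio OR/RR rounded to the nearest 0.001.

2.278

Reading the table with exposure as columns: a = 1890 (Opt-out default, case), b = 924 (Opt-out default, non-case), c = 88 (Opt-in default, case), d = 261.
OR = (1890·261)/(924·88) = 493290/81312 = 6.06663
Risk in exposed = 1890/2814 = 0.67164; risk in unexposed = 88/349 = 0.25215; RR = 2.66367
OR/RR = 6.06663 / 2.66367 = 2.27755
The outcome is not rare, so the OR lies further from 1 than the RR.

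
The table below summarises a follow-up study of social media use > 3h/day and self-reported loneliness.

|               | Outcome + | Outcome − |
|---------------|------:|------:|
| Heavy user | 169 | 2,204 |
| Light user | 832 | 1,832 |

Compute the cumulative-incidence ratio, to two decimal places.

Cells: a = 169, b = 2204, c = 832, d = 1832.
Risk in exposed = 169/2373 = 0.07122; risk in unexposed = 832/2664 = 0.31231.
RR = 0.07122 / 0.31231 = 0.22803
The risk is 77% lower among the exposed than among the unexposed.

0.23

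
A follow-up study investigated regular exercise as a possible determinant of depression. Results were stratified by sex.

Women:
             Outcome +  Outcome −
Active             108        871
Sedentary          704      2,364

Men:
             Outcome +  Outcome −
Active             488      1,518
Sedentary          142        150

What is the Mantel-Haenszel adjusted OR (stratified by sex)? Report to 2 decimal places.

OR_MH = Σ(aᵢdᵢ/nᵢ) / Σ(bᵢcᵢ/nᵢ), where nᵢ is the stratum total.
Stratum 1 (Women): n = 4047; a·d/n = 108·2364/4047 = 63.0867; b·c/n = 871·704/4047 = 151.5157
Stratum 2 (Men): n = 2298; a·d/n = 488·150/2298 = 31.8538; b·c/n = 1518·142/2298 = 93.8016
OR_MH = (63.0867 + 31.8538) / (151.5157 + 93.8016) = 94.9405 / 245.3173 = 0.38701

0.39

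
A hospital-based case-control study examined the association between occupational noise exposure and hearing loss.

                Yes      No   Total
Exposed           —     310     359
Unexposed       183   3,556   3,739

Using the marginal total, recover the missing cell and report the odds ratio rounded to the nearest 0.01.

3.07

The missing cell is in the exposed row: 359 − 310 = 49.
So a = 49, b = 310, c = 183, d = 3556.
OR = (a·d)/(b·c) = (49 × 3556) / (310 × 183) = 174244 / 56730 = 3.07146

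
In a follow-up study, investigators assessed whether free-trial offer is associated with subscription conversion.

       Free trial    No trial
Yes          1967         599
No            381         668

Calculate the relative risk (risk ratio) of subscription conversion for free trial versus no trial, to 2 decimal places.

1.77

Reading the table with exposure as columns: a = 1967 (Free trial, case), b = 381 (Free trial, non-case), c = 599 (No trial, case), d = 668.
Risk in exposed = 1967/2348 = 0.83773; risk in unexposed = 599/1267 = 0.47277.
RR = 0.83773 / 0.47277 = 1.77197
The risk among the exposed is 1.77 times that among the unexposed.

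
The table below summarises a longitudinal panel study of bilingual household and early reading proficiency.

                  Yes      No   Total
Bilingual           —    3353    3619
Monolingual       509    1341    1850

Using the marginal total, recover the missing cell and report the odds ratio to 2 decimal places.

The missing cell is in the exposed row: 3619 − 3353 = 266.
So a = 266, b = 3353, c = 509, d = 1341.
OR = (a·d)/(b·c) = (266 × 1341) / (3353 × 509) = 356706 / 1706677 = 0.20901

0.21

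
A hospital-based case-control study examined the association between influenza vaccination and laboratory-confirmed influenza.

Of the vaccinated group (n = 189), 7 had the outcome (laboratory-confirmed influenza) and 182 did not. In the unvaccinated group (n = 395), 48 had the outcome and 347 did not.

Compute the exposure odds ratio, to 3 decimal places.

From the description: a = 7, b = 182, c = 48, d = 347.
OR = (a·d)/(b·c) = (7 × 347) / (182 × 48) = 2429 / 8736 = 0.27804
Exposure is associated with lower odds of laboratory-confirmed influenza (OR = 0.28 < 1).

0.278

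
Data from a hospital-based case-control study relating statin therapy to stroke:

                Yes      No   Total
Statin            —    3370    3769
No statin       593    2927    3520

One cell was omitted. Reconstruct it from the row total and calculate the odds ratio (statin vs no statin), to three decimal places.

0.584

The missing cell is in the exposed row: 3769 − 3370 = 399.
So a = 399, b = 3370, c = 593, d = 2927.
OR = (a·d)/(b·c) = (399 × 2927) / (3370 × 593) = 1167873 / 1998410 = 0.58440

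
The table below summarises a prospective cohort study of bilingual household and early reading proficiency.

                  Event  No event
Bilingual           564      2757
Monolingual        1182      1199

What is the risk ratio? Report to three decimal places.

0.342

Cells: a = 564, b = 2757, c = 1182, d = 1199.
Risk in exposed = 564/3321 = 0.16983; risk in unexposed = 1182/2381 = 0.49643.
RR = 0.16983 / 0.49643 = 0.34210
The risk is 66% lower among the exposed than among the unexposed.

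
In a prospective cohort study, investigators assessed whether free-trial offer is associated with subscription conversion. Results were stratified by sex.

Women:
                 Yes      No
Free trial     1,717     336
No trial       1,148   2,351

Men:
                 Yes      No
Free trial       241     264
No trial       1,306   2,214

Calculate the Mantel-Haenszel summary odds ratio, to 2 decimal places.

OR_MH = Σ(aᵢdᵢ/nᵢ) / Σ(bᵢcᵢ/nᵢ), where nᵢ is the stratum total.
Stratum 1 (Women): n = 5552; a·d/n = 1717·2351/5552 = 727.0654; b·c/n = 336·1148/5552 = 69.4755
Stratum 2 (Men): n = 4025; a·d/n = 241·2214/4025 = 132.5650; b·c/n = 264·1306/4025 = 85.6606
OR_MH = (727.0654 + 132.5650) / (69.4755 + 85.6606) = 859.6304 / 155.1361 = 5.54114

5.54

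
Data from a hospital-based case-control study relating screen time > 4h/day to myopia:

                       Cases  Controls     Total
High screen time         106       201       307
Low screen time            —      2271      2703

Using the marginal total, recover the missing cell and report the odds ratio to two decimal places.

2.77

The missing cell is in the unexposed row: 2703 − 2271 = 432.
So a = 106, b = 201, c = 432, d = 2271.
OR = (a·d)/(b·c) = (106 × 2271) / (201 × 432) = 240726 / 86832 = 2.77232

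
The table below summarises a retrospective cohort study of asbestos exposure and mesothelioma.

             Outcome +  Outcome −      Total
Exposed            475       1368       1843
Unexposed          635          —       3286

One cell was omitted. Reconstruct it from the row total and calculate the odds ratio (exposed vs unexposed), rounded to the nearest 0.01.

1.45

The missing cell is in the unexposed row: 3286 − 635 = 2651.
So a = 475, b = 1368, c = 635, d = 2651.
OR = (a·d)/(b·c) = (475 × 2651) / (1368 × 635) = 1259225 / 868680 = 1.44958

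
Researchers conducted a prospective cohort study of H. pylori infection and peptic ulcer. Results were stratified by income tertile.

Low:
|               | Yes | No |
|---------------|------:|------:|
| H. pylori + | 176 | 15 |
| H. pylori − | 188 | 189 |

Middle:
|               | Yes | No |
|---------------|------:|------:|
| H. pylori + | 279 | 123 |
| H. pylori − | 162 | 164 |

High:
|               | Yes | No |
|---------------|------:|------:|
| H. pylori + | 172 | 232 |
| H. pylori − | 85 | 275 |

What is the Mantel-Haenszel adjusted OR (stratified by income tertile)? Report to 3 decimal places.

3.153

OR_MH = Σ(aᵢdᵢ/nᵢ) / Σ(bᵢcᵢ/nᵢ), where nᵢ is the stratum total.
Stratum 1 (Low): n = 568; a·d/n = 176·189/568 = 58.5634; b·c/n = 15·188/568 = 4.9648
Stratum 2 (Middle): n = 728; a·d/n = 279·164/728 = 62.8516; b·c/n = 123·162/728 = 27.3709
Stratum 3 (High): n = 764; a·d/n = 172·275/764 = 61.9110; b·c/n = 232·85/764 = 25.8115
OR_MH = (58.5634 + 62.8516 + 61.9110) / (4.9648 + 27.3709 + 25.8115) = 183.3260 / 58.1472 = 3.15279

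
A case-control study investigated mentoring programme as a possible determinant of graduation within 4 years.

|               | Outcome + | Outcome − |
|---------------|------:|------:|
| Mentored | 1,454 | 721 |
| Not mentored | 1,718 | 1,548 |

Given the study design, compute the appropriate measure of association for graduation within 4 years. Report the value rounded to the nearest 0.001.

1.817

Cells: a = 1454, b = 721, c = 1718, d = 1548.
This is a case-control study: participants were sampled on outcome status, so risks in the source population cannot be estimated directly — relative risk is not valid here. The odds ratio is the appropriate measure.
OR = (a·d)/(b·c) = (1454 × 1548) / (721 × 1718) = 2250792 / 1238678 = 1.81709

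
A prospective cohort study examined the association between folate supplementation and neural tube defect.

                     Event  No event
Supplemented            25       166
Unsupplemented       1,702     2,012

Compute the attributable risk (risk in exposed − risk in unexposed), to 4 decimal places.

Cells: a = 25, b = 166, c = 1702, d = 2012.
Risk in exposed = 25/191 = 0.130890; risk in unexposed = 1702/3714 = 0.458266.
Risk difference = 0.130890 − 0.458266 = -0.327376

-0.3274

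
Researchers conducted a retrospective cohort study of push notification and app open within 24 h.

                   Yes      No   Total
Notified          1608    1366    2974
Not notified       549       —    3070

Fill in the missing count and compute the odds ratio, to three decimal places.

The missing cell is in the unexposed row: 3070 − 549 = 2521.
So a = 1608, b = 1366, c = 549, d = 2521.
OR = (a·d)/(b·c) = (1608 × 2521) / (1366 × 549) = 4053768 / 749934 = 5.40550

5.405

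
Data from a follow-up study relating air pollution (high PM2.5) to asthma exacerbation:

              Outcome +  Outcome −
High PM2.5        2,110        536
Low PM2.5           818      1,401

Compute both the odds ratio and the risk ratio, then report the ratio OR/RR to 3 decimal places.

3.117

Cells: a = 2110, b = 536, c = 818, d = 1401.
OR = (2110·1401)/(536·818) = 2956110/438448 = 6.74221
Risk in exposed = 2110/2646 = 0.79743; risk in unexposed = 818/2219 = 0.36863; RR = 2.16320
OR/RR = 6.74221 / 2.16320 = 3.11678
The outcome is not rare, so the OR lies further from 1 than the RR.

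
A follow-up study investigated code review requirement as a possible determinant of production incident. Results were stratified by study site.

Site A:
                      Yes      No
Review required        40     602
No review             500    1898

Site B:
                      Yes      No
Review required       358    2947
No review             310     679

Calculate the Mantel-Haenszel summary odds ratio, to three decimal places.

0.262

OR_MH = Σ(aᵢdᵢ/nᵢ) / Σ(bᵢcᵢ/nᵢ), where nᵢ is the stratum total.
Stratum 1 (Site A): n = 3040; a·d/n = 40·1898/3040 = 24.9737; b·c/n = 602·500/3040 = 99.0132
Stratum 2 (Site B): n = 4294; a·d/n = 358·679/4294 = 56.6097; b·c/n = 2947·310/4294 = 212.7550
OR_MH = (24.9737 + 56.6097) / (99.0132 + 212.7550) = 81.5834 / 311.7682 = 0.26168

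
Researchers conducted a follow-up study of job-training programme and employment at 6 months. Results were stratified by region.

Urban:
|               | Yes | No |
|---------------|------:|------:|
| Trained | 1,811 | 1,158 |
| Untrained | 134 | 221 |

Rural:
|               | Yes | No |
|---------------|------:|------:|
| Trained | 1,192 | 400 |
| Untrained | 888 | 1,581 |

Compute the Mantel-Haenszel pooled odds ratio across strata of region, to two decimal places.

4.36

OR_MH = Σ(aᵢdᵢ/nᵢ) / Σ(bᵢcᵢ/nᵢ), where nᵢ is the stratum total.
Stratum 1 (Urban): n = 3324; a·d/n = 1811·221/3324 = 120.4064; b·c/n = 1158·134/3324 = 46.6823
Stratum 2 (Rural): n = 4061; a·d/n = 1192·1581/4061 = 464.0611; b·c/n = 400·888/4061 = 87.4661
OR_MH = (120.4064 + 464.0611) / (46.6823 + 87.4661) = 584.4675 / 134.1485 = 4.35687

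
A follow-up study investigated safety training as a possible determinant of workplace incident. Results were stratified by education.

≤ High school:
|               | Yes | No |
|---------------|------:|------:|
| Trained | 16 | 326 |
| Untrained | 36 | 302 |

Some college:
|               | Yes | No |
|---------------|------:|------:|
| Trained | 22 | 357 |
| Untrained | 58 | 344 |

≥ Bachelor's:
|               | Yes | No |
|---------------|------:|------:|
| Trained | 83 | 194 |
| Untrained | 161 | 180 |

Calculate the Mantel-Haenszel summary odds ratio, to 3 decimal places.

0.434

OR_MH = Σ(aᵢdᵢ/nᵢ) / Σ(bᵢcᵢ/nᵢ), where nᵢ is the stratum total.
Stratum 1 (≤ High school): n = 680; a·d/n = 16·302/680 = 7.1059; b·c/n = 326·36/680 = 17.2588
Stratum 2 (Some college): n = 781; a·d/n = 22·344/781 = 9.6901; b·c/n = 357·58/781 = 26.5122
Stratum 3 (≥ Bachelor's): n = 618; a·d/n = 83·180/618 = 24.1748; b·c/n = 194·161/618 = 50.5405
OR_MH = (7.1059 + 9.6901 + 24.1748) / (17.2588 + 26.5122 + 50.5405) = 40.9708 / 94.3114 = 0.43442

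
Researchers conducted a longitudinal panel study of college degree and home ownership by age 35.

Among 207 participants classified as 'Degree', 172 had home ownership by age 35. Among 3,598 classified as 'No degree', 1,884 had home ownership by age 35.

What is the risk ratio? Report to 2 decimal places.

1.59

From the description: a = 172, b = 35, c = 1884, d = 1714.
Risk in exposed = 172/207 = 0.83092; risk in unexposed = 1884/3598 = 0.52362.
RR = 0.83092 / 0.52362 = 1.58686
The risk among the exposed is 1.59 times that among the unexposed.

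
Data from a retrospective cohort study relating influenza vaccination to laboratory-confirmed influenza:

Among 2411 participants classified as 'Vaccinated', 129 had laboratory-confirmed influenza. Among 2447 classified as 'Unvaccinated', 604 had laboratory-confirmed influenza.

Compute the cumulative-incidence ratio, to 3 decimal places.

From the description: a = 129, b = 2282, c = 604, d = 1843.
Risk in exposed = 129/2411 = 0.05350; risk in unexposed = 604/2447 = 0.24683.
RR = 0.05350 / 0.24683 = 0.21677
The risk is 78% lower among the exposed than among the unexposed.

0.217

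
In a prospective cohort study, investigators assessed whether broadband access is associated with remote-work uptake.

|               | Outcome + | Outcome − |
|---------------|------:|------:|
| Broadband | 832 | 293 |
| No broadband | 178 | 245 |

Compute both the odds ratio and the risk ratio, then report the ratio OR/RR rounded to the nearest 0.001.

2.224

Cells: a = 832, b = 293, c = 178, d = 245.
OR = (832·245)/(293·178) = 203840/52154 = 3.90843
Risk in exposed = 832/1125 = 0.73956; risk in unexposed = 178/423 = 0.42080; RR = 1.75748
OR/RR = 3.90843 / 1.75748 = 2.22388
The outcome is not rare, so the OR lies further from 1 than the RR.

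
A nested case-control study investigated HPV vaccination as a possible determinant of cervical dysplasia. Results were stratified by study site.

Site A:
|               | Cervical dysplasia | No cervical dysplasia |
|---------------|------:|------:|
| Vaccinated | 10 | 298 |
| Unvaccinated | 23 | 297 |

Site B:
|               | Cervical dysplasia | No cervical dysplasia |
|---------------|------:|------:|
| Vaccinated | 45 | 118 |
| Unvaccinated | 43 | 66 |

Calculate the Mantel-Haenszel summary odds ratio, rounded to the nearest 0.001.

OR_MH = Σ(aᵢdᵢ/nᵢ) / Σ(bᵢcᵢ/nᵢ), where nᵢ is the stratum total.
Stratum 1 (Site A): n = 628; a·d/n = 10·297/628 = 4.7293; b·c/n = 298·23/628 = 10.9140
Stratum 2 (Site B): n = 272; a·d/n = 45·66/272 = 10.9191; b·c/n = 118·43/272 = 18.6544
OR_MH = (4.7293 + 10.9191) / (10.9140 + 18.6544) = 15.6484 / 29.5684 = 0.52923

0.529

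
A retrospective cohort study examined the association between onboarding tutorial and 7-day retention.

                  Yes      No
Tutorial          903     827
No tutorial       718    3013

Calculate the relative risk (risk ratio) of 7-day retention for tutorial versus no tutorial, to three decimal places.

Cells: a = 903, b = 827, c = 718, d = 3013.
Risk in exposed = 903/1730 = 0.52197; risk in unexposed = 718/3731 = 0.19244.
RR = 0.52197 / 0.19244 = 2.71233
The risk among the exposed is 2.71 times that among the unexposed.

2.712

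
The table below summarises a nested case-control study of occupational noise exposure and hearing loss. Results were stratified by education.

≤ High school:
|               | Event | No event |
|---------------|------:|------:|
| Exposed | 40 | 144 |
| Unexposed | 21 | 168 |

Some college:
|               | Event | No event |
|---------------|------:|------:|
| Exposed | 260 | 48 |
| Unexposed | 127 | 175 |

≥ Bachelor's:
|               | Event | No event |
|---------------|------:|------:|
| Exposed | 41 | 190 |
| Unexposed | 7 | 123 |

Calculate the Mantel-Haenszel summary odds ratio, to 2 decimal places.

4.89

OR_MH = Σ(aᵢdᵢ/nᵢ) / Σ(bᵢcᵢ/nᵢ), where nᵢ is the stratum total.
Stratum 1 (≤ High school): n = 373; a·d/n = 40·168/373 = 18.0161; b·c/n = 144·21/373 = 8.1072
Stratum 2 (Some college): n = 610; a·d/n = 260·175/610 = 74.5902; b·c/n = 48·127/610 = 9.9934
Stratum 3 (≥ Bachelor's): n = 361; a·d/n = 41·123/361 = 13.9695; b·c/n = 190·7/361 = 3.6842
OR_MH = (18.0161 + 74.5902 + 13.9695) / (8.1072 + 9.9934 + 3.6842) = 106.5758 / 21.7849 = 4.89219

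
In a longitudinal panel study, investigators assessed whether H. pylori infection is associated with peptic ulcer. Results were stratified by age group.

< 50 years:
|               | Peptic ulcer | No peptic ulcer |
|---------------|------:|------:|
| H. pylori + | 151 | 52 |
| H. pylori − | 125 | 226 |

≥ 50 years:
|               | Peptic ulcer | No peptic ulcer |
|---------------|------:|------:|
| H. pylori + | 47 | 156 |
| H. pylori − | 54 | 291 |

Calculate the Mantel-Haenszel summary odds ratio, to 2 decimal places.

3.19

OR_MH = Σ(aᵢdᵢ/nᵢ) / Σ(bᵢcᵢ/nᵢ), where nᵢ is the stratum total.
Stratum 1 (< 50 years): n = 554; a·d/n = 151·226/554 = 61.5993; b·c/n = 52·125/554 = 11.7329
Stratum 2 (≥ 50 years): n = 548; a·d/n = 47·291/548 = 24.9580; b·c/n = 156·54/548 = 15.3723
OR_MH = (61.5993 + 24.9580) / (11.7329 + 15.3723) = 86.5573 / 27.1051 = 3.19339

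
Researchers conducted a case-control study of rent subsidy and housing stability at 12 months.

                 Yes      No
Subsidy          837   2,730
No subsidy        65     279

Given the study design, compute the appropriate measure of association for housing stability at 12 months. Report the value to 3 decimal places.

1.316

Cells: a = 837, b = 2730, c = 65, d = 279.
This is a case-control study: participants were sampled on outcome status, so risks in the source population cannot be estimated directly — relative risk is not valid here. The odds ratio is the appropriate measure.
OR = (a·d)/(b·c) = (837 × 279) / (2730 × 65) = 233523 / 177450 = 1.31599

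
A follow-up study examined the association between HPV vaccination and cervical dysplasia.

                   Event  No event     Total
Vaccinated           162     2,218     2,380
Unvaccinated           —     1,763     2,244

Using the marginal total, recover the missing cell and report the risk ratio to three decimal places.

0.318

The missing cell is in the unexposed row: 2244 − 1763 = 481.
So a = 162, b = 2218, c = 481, d = 1763.
RR = [a/(a+b)] / [c/(c+d)] = (162/2380) / (481/2244) = 0.06807/0.21435 = 0.31755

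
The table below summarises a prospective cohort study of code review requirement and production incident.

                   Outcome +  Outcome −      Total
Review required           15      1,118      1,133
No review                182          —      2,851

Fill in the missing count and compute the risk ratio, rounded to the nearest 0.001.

The missing cell is in the unexposed row: 2851 − 182 = 2669.
So a = 15, b = 1118, c = 182, d = 2669.
RR = [a/(a+b)] / [c/(c+d)] = (15/1133) / (182/2851) = 0.01324/0.06384 = 0.20739

0.207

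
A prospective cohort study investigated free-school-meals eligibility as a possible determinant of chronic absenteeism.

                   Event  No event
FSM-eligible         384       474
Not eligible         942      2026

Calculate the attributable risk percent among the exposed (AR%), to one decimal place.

Cells: a = 384, b = 474, c = 942, d = 2026.
Risk in exposed = 384/858 = 0.44755; risk in unexposed = 942/2968 = 0.31739.
RR = 0.44755/0.31739 = 1.41012
AR% = (RR − 1)/RR × 100 = (1.41012 − 1)/1.41012 × 100 = 29.0842%

29.1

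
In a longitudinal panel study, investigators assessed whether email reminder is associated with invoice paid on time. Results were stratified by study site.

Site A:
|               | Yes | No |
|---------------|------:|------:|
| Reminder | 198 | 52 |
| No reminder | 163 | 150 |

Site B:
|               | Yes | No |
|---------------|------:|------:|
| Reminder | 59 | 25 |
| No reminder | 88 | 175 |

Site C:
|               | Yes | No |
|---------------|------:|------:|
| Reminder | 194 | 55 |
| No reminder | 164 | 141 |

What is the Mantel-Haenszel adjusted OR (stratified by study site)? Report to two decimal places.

3.50

OR_MH = Σ(aᵢdᵢ/nᵢ) / Σ(bᵢcᵢ/nᵢ), where nᵢ is the stratum total.
Stratum 1 (Site A): n = 563; a·d/n = 198·150/563 = 52.7531; b·c/n = 52·163/563 = 15.0551
Stratum 2 (Site B): n = 347; a·d/n = 59·175/347 = 29.7550; b·c/n = 25·88/347 = 6.3401
Stratum 3 (Site C): n = 554; a·d/n = 194·141/554 = 49.3755; b·c/n = 55·164/554 = 16.2816
OR_MH = (52.7531 + 29.7550 + 49.3755) / (15.0551 + 6.3401 + 16.2816) = 131.8836 / 37.6767 = 3.50040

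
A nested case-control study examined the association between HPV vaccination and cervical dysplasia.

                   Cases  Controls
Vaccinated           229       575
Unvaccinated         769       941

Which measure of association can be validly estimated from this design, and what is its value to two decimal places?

0.49

Cells: a = 229, b = 575, c = 769, d = 941.
This is a nested case-control study: participants were sampled on outcome status, so risks in the source population cannot be estimated directly — relative risk is not valid here. The odds ratio is the appropriate measure.
OR = (a·d)/(b·c) = (229 × 941) / (575 × 769) = 215489 / 442175 = 0.48734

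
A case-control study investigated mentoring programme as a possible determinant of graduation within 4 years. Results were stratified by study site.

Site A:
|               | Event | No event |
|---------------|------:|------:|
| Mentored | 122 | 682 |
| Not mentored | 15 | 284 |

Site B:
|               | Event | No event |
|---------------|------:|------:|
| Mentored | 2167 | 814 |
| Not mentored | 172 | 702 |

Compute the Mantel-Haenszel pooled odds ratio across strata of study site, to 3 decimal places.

9.344

OR_MH = Σ(aᵢdᵢ/nᵢ) / Σ(bᵢcᵢ/nᵢ), where nᵢ is the stratum total.
Stratum 1 (Site A): n = 1103; a·d/n = 122·284/1103 = 31.4125; b·c/n = 682·15/1103 = 9.2747
Stratum 2 (Site B): n = 3855; a·d/n = 2167·702/3855 = 394.6132; b·c/n = 814·172/3855 = 36.3185
OR_MH = (31.4125 + 394.6132) / (9.2747 + 36.3185) = 426.0257 / 45.5933 = 9.34405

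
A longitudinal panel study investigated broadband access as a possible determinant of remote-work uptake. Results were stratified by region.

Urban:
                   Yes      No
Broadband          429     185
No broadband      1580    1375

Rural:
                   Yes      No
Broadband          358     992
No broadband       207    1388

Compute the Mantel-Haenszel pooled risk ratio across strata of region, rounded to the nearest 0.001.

1.497

RR_MH = Σ(aᵢ·n₀ᵢ/nᵢ) / Σ(cᵢ·n₁ᵢ/nᵢ), with n₁ᵢ = aᵢ+bᵢ (exposed), n₀ᵢ = cᵢ+dᵢ (unexposed), nᵢ = n₁ᵢ+n₀ᵢ.
Stratum 1 (Urban): n₁ = 614, n₀ = 2955, n = 3569; a·n₀/n = 429·2955/3569 = 355.1961; c·n₁/n = 1580·614/3569 = 271.8184
Stratum 2 (Rural): n₁ = 1350, n₀ = 1595, n = 2945; a·n₀/n = 358·1595/2945 = 193.8913; c·n₁/n = 207·1350/2945 = 94.8896
RR_MH = (355.1961 + 193.8913) / (271.8184 + 94.8896) = 549.0875 / 366.7081 = 1.49734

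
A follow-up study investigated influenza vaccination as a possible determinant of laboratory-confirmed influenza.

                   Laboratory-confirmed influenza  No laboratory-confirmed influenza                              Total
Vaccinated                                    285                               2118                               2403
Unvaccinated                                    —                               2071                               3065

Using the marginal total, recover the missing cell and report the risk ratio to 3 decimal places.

The missing cell is in the unexposed row: 3065 − 2071 = 994.
So a = 285, b = 2118, c = 994, d = 2071.
RR = [a/(a+b)] / [c/(c+d)] = (285/2403) / (994/3065) = 0.11860/0.32431 = 0.36571

0.366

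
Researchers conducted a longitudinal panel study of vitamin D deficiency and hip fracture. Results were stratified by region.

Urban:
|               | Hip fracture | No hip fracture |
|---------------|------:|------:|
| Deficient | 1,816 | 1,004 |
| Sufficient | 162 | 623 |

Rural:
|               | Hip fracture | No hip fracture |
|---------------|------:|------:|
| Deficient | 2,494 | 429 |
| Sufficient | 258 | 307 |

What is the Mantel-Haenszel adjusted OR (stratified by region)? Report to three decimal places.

6.940

OR_MH = Σ(aᵢdᵢ/nᵢ) / Σ(bᵢcᵢ/nᵢ), where nᵢ is the stratum total.
Stratum 1 (Urban): n = 3605; a·d/n = 1816·623/3605 = 313.8330; b·c/n = 1004·162/3605 = 45.1173
Stratum 2 (Rural): n = 3488; a·d/n = 2494·307/3488 = 219.5120; b·c/n = 429·258/3488 = 31.7322
OR_MH = (313.8330 + 219.5120) / (45.1173 + 31.7322) = 533.3451 / 76.8496 = 6.94012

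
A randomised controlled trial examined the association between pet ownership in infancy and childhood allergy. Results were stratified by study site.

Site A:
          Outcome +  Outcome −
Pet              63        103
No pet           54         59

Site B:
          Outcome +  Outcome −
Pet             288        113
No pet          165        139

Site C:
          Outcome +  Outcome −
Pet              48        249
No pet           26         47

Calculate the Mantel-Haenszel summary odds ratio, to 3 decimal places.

OR_MH = Σ(aᵢdᵢ/nᵢ) / Σ(bᵢcᵢ/nᵢ), where nᵢ is the stratum total.
Stratum 1 (Site A): n = 279; a·d/n = 63·59/279 = 13.3226; b·c/n = 103·54/279 = 19.9355
Stratum 2 (Site B): n = 705; a·d/n = 288·139/705 = 56.7830; b·c/n = 113·165/705 = 26.4468
Stratum 3 (Site C): n = 370; a·d/n = 48·47/370 = 6.0973; b·c/n = 249·26/370 = 17.4973
OR_MH = (13.3226 + 56.7830 + 6.0973) / (19.9355 + 26.4468 + 17.4973) = 76.2029 / 63.8796 = 1.19291

1.193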